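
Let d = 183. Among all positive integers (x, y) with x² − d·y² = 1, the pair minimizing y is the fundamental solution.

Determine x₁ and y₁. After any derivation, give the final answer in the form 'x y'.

√183 = [13; 1,1,8,1,1,26, …], period ℓ=6 (even) → k=5
k=0  a_k=13  p_k/q_k = 13/1
k=1  a_k=1  p_k/q_k = 14/1
k=2  a_k=1  p_k/q_k = 27/2
k=3  a_k=8  p_k/q_k = 230/17
k=4  a_k=1  p_k/q_k = 257/19
k=5  a_k=1  p_k/q_k = 487/36
→ (487, 36).  Check: 487²=237169, 183·36²=237168, difference 1.

487 36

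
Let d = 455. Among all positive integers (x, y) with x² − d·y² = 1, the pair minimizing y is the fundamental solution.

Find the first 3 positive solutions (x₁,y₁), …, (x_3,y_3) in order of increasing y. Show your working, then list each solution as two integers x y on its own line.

64 3
8191 384
1048384 49149

[21; 3,42] for √455; ℓ=2 ⇒ convergent index 1
i=0: a=21 ⇒ p=21, q=1
i=1: a=3 ⇒ p=64, q=3
fundamental: x₁=64, y₁=3  (since 4096 − 455·9 = 1)
n=2: (64,3)∘(64,3) = (64·64+455·3·3, 64·3+3·64) = (8191,384)
n=3: (8191,384)∘(64,3) = (64·8191+455·3·384, 64·384+3·8191) = (1048384,49149)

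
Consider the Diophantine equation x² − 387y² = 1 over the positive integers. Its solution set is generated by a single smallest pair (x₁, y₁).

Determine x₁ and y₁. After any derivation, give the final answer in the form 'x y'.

3482 177

√387 → a₀=19, period (1,2,19,2,1,38); ℓ=6 even so k=5
a_0=19:  p_0=19·1+0=19,  q_0=19·0+1=1
…
a_3=19:  p_3=19·59+20=1141,  q_3=19·3+1=58
a_4=2:  p_4=2·1141+59=2341,  q_4=2·58+3=119
a_5=1:  p_5=1·2341+1141=3482,  q_5=1·119+58=177
→ (3482, 177).  Check: 3482²=12124324, 387·177²=12124323, difference 1.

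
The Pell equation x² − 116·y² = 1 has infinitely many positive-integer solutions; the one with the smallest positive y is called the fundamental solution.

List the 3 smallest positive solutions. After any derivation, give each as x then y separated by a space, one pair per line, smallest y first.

√116 → a₀=10, period (1,3,2,1,4,1,2,3,1,20); ℓ=10 even so k=9
a_0=10:  p_0=10·1+0=10,  q_0=10·0+1=1
…
a_2=3:  p_2=3·11+10=43,  q_2=3·1+1=4
…
a_4=1:  p_4=1·97+43=140,  q_4=1·9+4=13
a_5=4:  p_5=4·140+97=657,  q_5=4·13+9=61
a_6=1:  p_6=1·657+140=797,  q_6=1·61+13=74
a_7=2:  p_7=2·797+657=2251,  q_7=2·74+61=209
a_8=3:  p_8=3·2251+797=7550,  q_8=3·209+74=701
a_9=1:  p_9=1·7550+2251=9801,  q_9=1·701+209=910
→ (9801, 910).  Check: 9801²=96059601, 116·910²=96059600, difference 1.
k=2:  x_2 = 9801·9801+116·910·910 = 192119201,  y_2 = 9801·910+910·9801 = 17837820
k=3:  x_3 = 9801·192119201+116·910·17837820 = 3765920568201,  y_3 = 9801·17837820+910·192119201 = 349656946730

9801 910
192119201 17837820
3765920568201 349656946730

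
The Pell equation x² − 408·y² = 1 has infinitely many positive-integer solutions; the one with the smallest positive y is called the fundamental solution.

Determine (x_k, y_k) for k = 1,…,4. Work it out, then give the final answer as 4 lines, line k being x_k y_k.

d=408: √d = [20; 5,40] (ℓ=2, even), read p_1/q_1
k=0  a_k=20  p_k/q_k = 20/1
k=1  a_k=5  p_k/q_k = 101/5
(x₁, y₁) = (101, 5);  101² − 408·5² = 1 ✓
(x_2, y_2) = (101·101 + 408·5·5, 101·5 + 5·101) = (20401, 1010)
(x_3, y_3) = (101·20401 + 408·5·1010, 101·1010 + 5·20401) = (4120901, 204015)
(x_4, y_4) = (101·4120901 + 408·5·204015, 101·204015 + 5·4120901) = (832401601, 41210020)

101 5
20401 1010
4120901 204015
832401601 41210020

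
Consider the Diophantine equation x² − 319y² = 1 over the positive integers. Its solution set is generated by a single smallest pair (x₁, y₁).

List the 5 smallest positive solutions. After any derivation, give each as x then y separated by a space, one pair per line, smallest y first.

√319 → a₀=17, period (1,6,5,1,4,…,6,1,34); ℓ=14 even so k=13
step 0: (17, 1)  from 17·(1,0) + (0,1)
…
step 2: (125, 7)  from 6·(18,1) + (17,1)
step 3: (643, 36)  from 5·(125,7) + (18,1)
step 4: (768, 43)  from 1·(643,36) + (125,7)
step 5: (3715, 208)  from 4·(768,43) + (643,36)
step 6: (11913, 667)  from 3·(3715,208) + (768,43)
step 7: (15628, 875)  from 1·(11913,667) + (3715,208)
step 8: (58797, 3292)  from 3·(15628,875) + (11913,667)
…
step 10: (309613, 17335)  from 1·(250816,14043) + (58797,3292)
step 11: (1798881, 100718)  from 5·(309613,17335) + (250816,14043)
step 12: (11102899, 621643)  from 6·(1798881,100718) + (309613,17335)
step 13: (12901780, 722361)  from 1·(11102899,621643) + (1798881,100718)
(x₁, y₁) = (12901780, 722361);  12901780² − 319·722361² = 1 ✓
(x_2, y_2) = (12901780·12901780 + 319·722361·722361, 12901780·722361 + 722361·12901780) = (332911854336799, 18639485405160)
(x_3, y_3) = (12901780·332911854336799 + 319·722361·18639485405160, 12901780·18639485405160 + 722361·332911854336799) = (8590311008090840302660, 480965080021169647239)
(x_4, y_4) = (12901780·8590311008090840302660 + 319·722361·480965080021169647239, 12901780·480965080021169647239 + 722361·8590311008090840302660) = (221660605515932150288251132801, 12410611300231033623224965680)
(x_5, y_5) = (12901780·221660605515932150288251132801 + 319·722361·12410611300231033623224965680, 12901780·12410611300231033623224965680 + 722361·221660605515932150288251132801) = (5719632734066677605580897309458268900, 320237953322189008993822774252173561)

12901780 722361
332911854336799 18639485405160
8590311008090840302660 480965080021169647239
221660605515932150288251132801 12410611300231033623224965680
5719632734066677605580897309458268900 320237953322189008993822774252173561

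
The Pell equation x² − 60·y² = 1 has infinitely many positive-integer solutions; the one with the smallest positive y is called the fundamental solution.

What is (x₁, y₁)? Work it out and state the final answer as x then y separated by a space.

31 4

[7; 1,2,1,14] for √60; ℓ=4 ⇒ convergent index 3
i=0: a=7 ⇒ p=7, q=1
…
i=2: a=2 ⇒ p=23, q=3
i=3: a=1 ⇒ p=31, q=4
fundamental: x₁=31, y₁=4  (since 961 − 60·16 = 1)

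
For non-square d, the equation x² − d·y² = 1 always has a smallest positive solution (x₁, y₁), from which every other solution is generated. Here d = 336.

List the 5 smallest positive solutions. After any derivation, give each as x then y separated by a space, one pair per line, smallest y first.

√336 = [18; 3,36, …], period ℓ=2 (even) → k=1
step 0: (18, 1)  from 18·(1,0) + (0,1)
step 1: (55, 3)  from 3·(18,1) + (1,0)
(x₁, y₁) = (55, 3);  55² − 336·3² = 1 ✓
n=2: (55,3)∘(55,3) = (55·55+336·3·3, 55·3+3·55) = (6049,330)
n=3: (6049,330)∘(55,3) = (55·6049+336·3·330, 55·330+3·6049) = (665335,36297)
n=4: (665335,36297)∘(55,3) = (55·665335+336·3·36297, 55·36297+3·665335) = (73180801,3992340)
n=5: (73180801,3992340)∘(55,3) = (55·73180801+336·3·3992340, 55·3992340+3·73180801) = (8049222775,439121103)

55 3
6049 330
665335 36297
73180801 3992340
8049222775 439121103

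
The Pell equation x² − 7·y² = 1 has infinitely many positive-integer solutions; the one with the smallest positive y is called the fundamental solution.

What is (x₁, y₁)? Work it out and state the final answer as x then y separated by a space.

√7 = [2; 1,1,1,4, …], period ℓ=4 (even) → k=3
a_0=2:  p_0=2·1+0=2,  q_0=2·0+1=1
a_1=1:  p_1=1·2+1=3,  q_1=1·1+0=1
a_2=1:  p_2=1·3+2=5,  q_2=1·1+1=2
a_3=1:  p_3=1·5+3=8,  q_3=1·2+1=3
→ (8, 3).  Check: 8²=64, 7·3²=63, difference 1.

8 3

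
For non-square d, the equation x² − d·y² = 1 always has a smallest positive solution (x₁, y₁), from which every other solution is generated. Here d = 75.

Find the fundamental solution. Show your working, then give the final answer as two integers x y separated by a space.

d=75: √d = [8; 1,1,1,16] (ℓ=4, even), read p_3/q_3
k=0  a_k=8  p_k/q_k = 8/1
…
k=2  a_k=1  p_k/q_k = 17/2
k=3  a_k=1  p_k/q_k = 26/3
(x₁, y₁) = (26, 3);  26² − 75·3² = 1 ✓

26 3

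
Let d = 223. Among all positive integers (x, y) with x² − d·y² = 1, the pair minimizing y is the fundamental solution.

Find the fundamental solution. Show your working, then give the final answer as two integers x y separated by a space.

d=223: √d = [14; 1,13,1,28] (ℓ=4, even), read p_3/q_3
i=0: a=14 ⇒ p=14, q=1
i=1: a=1 ⇒ p=15, q=1
i=2: a=13 ⇒ p=209, q=14
i=3: a=1 ⇒ p=224, q=15
→ (224, 15).  Check: 224²=50176, 223·15²=50175, difference 1.

224 15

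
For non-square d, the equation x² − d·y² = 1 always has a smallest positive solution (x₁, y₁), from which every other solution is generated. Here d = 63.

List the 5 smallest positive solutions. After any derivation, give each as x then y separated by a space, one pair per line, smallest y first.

d=63: √d = [7; 1,14] (ℓ=2, even), read p_1/q_1
step 0: (7, 1)  from 7·(1,0) + (0,1)
step 1: (8, 1)  from 1·(7,1) + (1,0)
→ (8, 1).  Check: 8²=64, 63·1²=63, difference 1.
(x_2, y_2) = (8·8 + 63·1·1, 8·1 + 1·8) = (127, 16)
(x_3, y_3) = (8·127 + 63·1·16, 8·16 + 1·127) = (2024, 255)
(x_4, y_4) = (8·2024 + 63·1·255, 8·255 + 1·2024) = (32257, 4064)
(x_5, y_5) = (8·32257 + 63·1·4064, 8·4064 + 1·32257) = (514088, 64769)

8 1
127 16
2024 255
32257 4064
514088 64769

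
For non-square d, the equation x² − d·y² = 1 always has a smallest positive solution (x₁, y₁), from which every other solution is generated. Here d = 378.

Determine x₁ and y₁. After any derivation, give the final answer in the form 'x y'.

8749 450

√378 = [19; 2,3,1,4,1,3,2,38, …], period ℓ=8 (even) → k=7
i=0: a=19 ⇒ p=19, q=1
i=1: a=2 ⇒ p=39, q=2
i=2: a=3 ⇒ p=136, q=7
…
i=5: a=1 ⇒ p=1011, q=52
i=6: a=3 ⇒ p=3869, q=199
i=7: a=2 ⇒ p=8749, q=450
→ (8749, 450).  Check: 8749²=76545001, 378·450²=76545000, difference 1.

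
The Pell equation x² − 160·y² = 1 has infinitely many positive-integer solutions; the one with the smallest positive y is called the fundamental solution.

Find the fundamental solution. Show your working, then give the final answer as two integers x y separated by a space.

721 57

√160 → a₀=12, period (1,1,1,5,1,1,1,24); ℓ=8 even so k=7
k=0  a_k=12  p_k/q_k = 12/1
k=1  a_k=1  p_k/q_k = 13/1
k=2  a_k=1  p_k/q_k = 25/2
k=3  a_k=1  p_k/q_k = 38/3
…
k=5  a_k=1  p_k/q_k = 253/20
k=6  a_k=1  p_k/q_k = 468/37
k=7  a_k=1  p_k/q_k = 721/57
(x₁, y₁) = (721, 57);  721² − 160·57² = 1 ✓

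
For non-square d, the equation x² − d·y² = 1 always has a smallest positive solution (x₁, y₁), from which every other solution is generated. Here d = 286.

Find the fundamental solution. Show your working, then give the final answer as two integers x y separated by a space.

561835 33222

[16; 1,10,3,3,2,3,3,10,1,32] for √286; ℓ=10 ⇒ convergent index 9
i=0: a=16 ⇒ p=16, q=1
…
i=2: a=10 ⇒ p=186, q=11
…
i=4: a=3 ⇒ p=1911, q=113
…
i=8: a=10 ⇒ p=512132, q=30283
i=9: a=1 ⇒ p=561835, q=33222
(x₁, y₁) = (561835, 33222);  561835² − 286·33222² = 1 ✓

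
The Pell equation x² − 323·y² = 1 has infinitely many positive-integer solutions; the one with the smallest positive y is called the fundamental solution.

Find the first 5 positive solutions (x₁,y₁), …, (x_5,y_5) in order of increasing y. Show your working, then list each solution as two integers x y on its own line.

[17; 1,34] for √323; ℓ=2 ⇒ convergent index 1
i=0: a=17 ⇒ p=17, q=1
i=1: a=1 ⇒ p=18, q=1
→ (18, 1).  Check: 18²=324, 323·1²=323, difference 1.
k=2:  x_2 = 18·18+323·1·1 = 647,  y_2 = 18·1+1·18 = 36
k=3:  x_3 = 18·647+323·1·36 = 23274,  y_3 = 18·36+1·647 = 1295
k=4:  x_4 = 18·23274+323·1·1295 = 837217,  y_4 = 18·1295+1·23274 = 46584
k=5:  x_5 = 18·837217+323·1·46584 = 30116538,  y_5 = 18·46584+1·837217 = 1675729

18 1
647 36
23274 1295
837217 46584
30116538 1675729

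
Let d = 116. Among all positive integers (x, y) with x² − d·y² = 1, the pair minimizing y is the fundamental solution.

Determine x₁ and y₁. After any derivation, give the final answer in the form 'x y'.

9801 910

√116 → a₀=10, period (1,3,2,1,4,1,2,3,1,20); ℓ=10 even so k=9
k=0  a_k=10  p_k/q_k = 10/1
…
k=2  a_k=3  p_k/q_k = 43/4
…
k=4  a_k=1  p_k/q_k = 140/13
…
k=8  a_k=3  p_k/q_k = 7550/701
k=9  a_k=1  p_k/q_k = 9801/910
→ (9801, 910).  Check: 9801²=96059601, 116·910²=96059600, difference 1.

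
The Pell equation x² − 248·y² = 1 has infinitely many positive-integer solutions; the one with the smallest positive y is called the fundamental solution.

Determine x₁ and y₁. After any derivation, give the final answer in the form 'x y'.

d=248: √d = [15; 1,2,1,30] (ℓ=4, even), read p_3/q_3
k=0  a_k=15  p_k/q_k = 15/1
k=1  a_k=1  p_k/q_k = 16/1
k=2  a_k=2  p_k/q_k = 47/3
k=3  a_k=1  p_k/q_k = 63/4
(x₁, y₁) = (63, 4);  63² − 248·4² = 1 ✓

63 4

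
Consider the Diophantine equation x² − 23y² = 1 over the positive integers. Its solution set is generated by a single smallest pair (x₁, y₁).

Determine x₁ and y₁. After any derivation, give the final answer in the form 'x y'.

d=23: √d = [4; 1,3,1,8] (ℓ=4, even), read p_3/q_3
i=0: a=4 ⇒ p=4, q=1
…
i=2: a=3 ⇒ p=19, q=4
i=3: a=1 ⇒ p=24, q=5
(x₁, y₁) = (24, 5);  24² − 23·5² = 1 ✓

24 5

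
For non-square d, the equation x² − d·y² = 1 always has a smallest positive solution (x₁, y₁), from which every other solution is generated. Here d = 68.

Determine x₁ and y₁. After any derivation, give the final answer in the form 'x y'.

33 4

d=68: √d = [8; 4,16] (ℓ=2, even), read p_1/q_1
i=0: a=8 ⇒ p=8, q=1
i=1: a=4 ⇒ p=33, q=4
fundamental: x₁=33, y₁=4  (since 1089 − 68·16 = 1)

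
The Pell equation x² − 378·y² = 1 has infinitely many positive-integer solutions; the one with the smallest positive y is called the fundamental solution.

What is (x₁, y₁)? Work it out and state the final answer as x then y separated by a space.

d=378: √d = [19; 2,3,1,4,1,3,2,38] (ℓ=8, even), read p_7/q_7
k=0  a_k=19  p_k/q_k = 19/1
…
k=3  a_k=1  p_k/q_k = 175/9
…
k=6  a_k=3  p_k/q_k = 3869/199
k=7  a_k=2  p_k/q_k = 8749/450
→ (8749, 450).  Check: 8749²=76545001, 378·450²=76545000, difference 1.

8749 450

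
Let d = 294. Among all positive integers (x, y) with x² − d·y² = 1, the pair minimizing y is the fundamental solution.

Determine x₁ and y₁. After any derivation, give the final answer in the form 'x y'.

[17; 6,1,4,1,6,34] for √294; ℓ=6 ⇒ convergent index 5
a_0=17:  p_0=17·1+0=17,  q_0=17·0+1=1
a_1=6:  p_1=6·17+1=103,  q_1=6·1+0=6
a_2=1:  p_2=1·103+17=120,  q_2=1·6+1=7
a_3=4:  p_3=4·120+103=583,  q_3=4·7+6=34
a_4=1:  p_4=1·583+120=703,  q_4=1·34+7=41
a_5=6:  p_5=6·703+583=4801,  q_5=6·41+34=280
(x₁, y₁) = (4801, 280);  4801² − 294·280² = 1 ✓

4801 280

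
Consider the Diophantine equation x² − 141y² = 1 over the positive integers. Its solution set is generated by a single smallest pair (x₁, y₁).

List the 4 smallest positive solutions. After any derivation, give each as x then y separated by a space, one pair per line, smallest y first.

√141 = [11; 1,6,1,22, …], period ℓ=4 (even) → k=3
a_0=11:  p_0=11·1+0=11,  q_0=11·0+1=1
…
a_2=6:  p_2=6·12+11=83,  q_2=6·1+1=7
a_3=1:  p_3=1·83+12=95,  q_3=1·7+1=8
→ (95, 8).  Check: 95²=9025, 141·8²=9024, difference 1.
n=2: (95,8)∘(95,8) = (95·95+141·8·8, 95·8+8·95) = (18049,1520)
n=3: (18049,1520)∘(95,8) = (95·18049+141·8·1520, 95·1520+8·18049) = (3429215,288792)
n=4: (3429215,288792)∘(95,8) = (95·3429215+141·8·288792, 95·288792+8·3429215) = (651532801,54868960)

95 8
18049 1520
3429215 288792
651532801 54868960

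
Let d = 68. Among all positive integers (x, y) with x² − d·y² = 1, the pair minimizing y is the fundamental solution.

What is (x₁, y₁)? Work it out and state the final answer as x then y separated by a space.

33 4

[8; 4,16] for √68; ℓ=2 ⇒ convergent index 1
i=0: a=8 ⇒ p=8, q=1
i=1: a=4 ⇒ p=33, q=4
fundamental: x₁=33, y₁=4  (since 1089 − 68·16 = 1)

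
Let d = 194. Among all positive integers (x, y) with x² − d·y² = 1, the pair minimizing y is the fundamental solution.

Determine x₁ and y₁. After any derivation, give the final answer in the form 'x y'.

d=194: √d = [13; 1,12,1,26] (ℓ=4, even), read p_3/q_3
a_0=13:  p_0=13·1+0=13,  q_0=13·0+1=1
a_1=1:  p_1=1·13+1=14,  q_1=1·1+0=1
a_2=12:  p_2=12·14+13=181,  q_2=12·1+1=13
a_3=1:  p_3=1·181+14=195,  q_3=1·13+1=14
(x₁, y₁) = (195, 14);  195² − 194·14² = 1 ✓

195 14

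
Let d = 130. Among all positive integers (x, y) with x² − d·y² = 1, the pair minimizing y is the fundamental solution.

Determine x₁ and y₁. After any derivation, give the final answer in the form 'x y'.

√130 = [11; 2,2,22, …], period ℓ=3 (odd) → k=5
i=0: a=11 ⇒ p=11, q=1
…
i=4: a=2 ⇒ p=2611, q=229
i=5: a=2 ⇒ p=6499, q=570
(x₁, y₁) = (6499, 570);  6499² − 130·570² = 1 ✓

6499 570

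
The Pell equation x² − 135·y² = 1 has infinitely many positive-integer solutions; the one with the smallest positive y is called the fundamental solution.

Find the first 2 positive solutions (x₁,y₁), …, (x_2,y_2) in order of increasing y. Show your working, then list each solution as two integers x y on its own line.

244 21
119071 10248

√135 = [11; 1,1,1,1,1,1,1,22, …], period ℓ=8 (even) → k=7
step 0: (11, 1)  from 11·(1,0) + (0,1)
…
step 4: (58, 5)  from 1·(35,3) + (23,2)
…
step 6: (151, 13)  from 1·(93,8) + (58,5)
step 7: (244, 21)  from 1·(151,13) + (93,8)
→ (244, 21).  Check: 244²=59536, 135·21²=59535, difference 1.
(x_2, y_2) = (244·244 + 135·21·21, 244·21 + 21·244) = (119071, 10248)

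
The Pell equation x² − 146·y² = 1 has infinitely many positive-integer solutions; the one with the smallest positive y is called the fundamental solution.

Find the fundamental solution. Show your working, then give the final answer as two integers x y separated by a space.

145 12

d=146: √d = [12; 12,24] (ℓ=2, even), read p_1/q_1
i=0: a=12 ⇒ p=12, q=1
i=1: a=12 ⇒ p=145, q=12
fundamental: x₁=145, y₁=12  (since 21025 − 146·144 = 1)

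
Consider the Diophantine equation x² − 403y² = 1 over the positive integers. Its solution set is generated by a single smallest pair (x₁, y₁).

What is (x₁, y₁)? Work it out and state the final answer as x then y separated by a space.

[20; 13,2,1,3,1,3,1,2,13,40] for √403; ℓ=10 ⇒ convergent index 9
k=0  a_k=20  p_k/q_k = 20/1
k=1  a_k=13  p_k/q_k = 261/13
k=2  a_k=2  p_k/q_k = 542/27
k=3  a_k=1  p_k/q_k = 803/40
k=4  a_k=3  p_k/q_k = 2951/147
…
k=6  a_k=3  p_k/q_k = 14213/708
k=7  a_k=1  p_k/q_k = 17967/895
k=8  a_k=2  p_k/q_k = 50147/2498
k=9  a_k=13  p_k/q_k = 669878/33369
(x₁, y₁) = (669878, 33369);  669878² − 403·33369² = 1 ✓

669878 33369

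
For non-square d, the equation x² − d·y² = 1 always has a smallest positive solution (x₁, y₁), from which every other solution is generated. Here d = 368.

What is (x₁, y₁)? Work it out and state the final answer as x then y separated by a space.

√368 → a₀=19, period (5,2,5,38); ℓ=4 even so k=3
k=0  a_k=19  p_k/q_k = 19/1
k=1  a_k=5  p_k/q_k = 96/5
k=2  a_k=2  p_k/q_k = 211/11
k=3  a_k=5  p_k/q_k = 1151/60
→ (1151, 60).  Check: 1151²=1324801, 368·60²=1324800, difference 1.

1151 60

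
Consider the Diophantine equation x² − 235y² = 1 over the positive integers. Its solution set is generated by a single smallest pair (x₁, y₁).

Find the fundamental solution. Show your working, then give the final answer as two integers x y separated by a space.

[15; 3,30] for √235; ℓ=2 ⇒ convergent index 1
i=0: a=15 ⇒ p=15, q=1
i=1: a=3 ⇒ p=46, q=3
→ (46, 3).  Check: 46²=2116, 235·3²=2115, difference 1.

46 3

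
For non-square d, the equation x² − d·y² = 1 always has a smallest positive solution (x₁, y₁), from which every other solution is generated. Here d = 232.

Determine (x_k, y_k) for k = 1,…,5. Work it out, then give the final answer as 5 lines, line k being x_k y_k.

[15; 4,3,7,3,4,30] for √232; ℓ=6 ⇒ convergent index 5
a_0=15:  p_0=15·1+0=15,  q_0=15·0+1=1
…
a_4=3:  p_4=3·1447+198=4539,  q_4=3·95+13=298
a_5=4:  p_5=4·4539+1447=19603,  q_5=4·298+95=1287
fundamental: x₁=19603, y₁=1287  (since 384277609 − 232·1656369 = 1)
n=2: (19603,1287)∘(19603,1287) = (19603·19603+232·1287·1287, 19603·1287+1287·19603) = (768555217,50458122)
n=3: (768555217,50458122)∘(19603,1287) = (19603·768555217+232·1287·50458122, 19603·50458122+1287·768555217) = (30131975818099,1978261129845)
n=4: (30131975818099,1978261129845)∘(19603,1287) = (19603·30131975818099+232·1287·1978261129845, 19603·1978261129845+1287·30131975818099) = (1181354243155834177,77559705806244948)
n=5: (1181354243155834177,77559705806244948)∘(19603,1287) = (19603·1181354243155834177+232·1287·77559705806244948, 19603·77559705806244948+1287·1181354243155834177) = (46316174427035658925363,3040805823861378301443)

19603 1287
768555217 50458122
30131975818099 1978261129845
1181354243155834177 77559705806244948
46316174427035658925363 3040805823861378301443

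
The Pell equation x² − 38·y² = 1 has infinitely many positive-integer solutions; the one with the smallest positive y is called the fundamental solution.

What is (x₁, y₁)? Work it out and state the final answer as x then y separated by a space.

37 6

√38 → a₀=6, period (6,12); ℓ=2 even so k=1
k=0  a_k=6  p_k/q_k = 6/1
k=1  a_k=6  p_k/q_k = 37/6
fundamental: x₁=37, y₁=6  (since 1369 − 38·36 = 1)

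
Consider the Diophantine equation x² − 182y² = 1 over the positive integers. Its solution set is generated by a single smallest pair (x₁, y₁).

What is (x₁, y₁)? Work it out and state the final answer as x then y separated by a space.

d=182: √d = [13; 2,26] (ℓ=2, even), read p_1/q_1
k=0  a_k=13  p_k/q_k = 13/1
k=1  a_k=2  p_k/q_k = 27/2
(x₁, y₁) = (27, 2);  27² − 182·2² = 1 ✓

27 2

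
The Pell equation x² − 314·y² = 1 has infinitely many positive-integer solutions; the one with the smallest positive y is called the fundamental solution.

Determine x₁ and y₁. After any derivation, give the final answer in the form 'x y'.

392499 22150

d=314: √d = [17; 1,2,1,1,2,1,34] (ℓ=7, odd), read p_13/q_13
i=0: a=17 ⇒ p=17, q=1
i=1: a=1 ⇒ p=18, q=1
…
i=3: a=1 ⇒ p=71, q=4
…
i=6: a=1 ⇒ p=443, q=25
i=7: a=34 ⇒ p=15381, q=868
i=8: a=1 ⇒ p=15824, q=893
i=9: a=2 ⇒ p=47029, q=2654
…
i=11: a=1 ⇒ p=109882, q=6201
i=12: a=2 ⇒ p=282617, q=15949
i=13: a=1 ⇒ p=392499, q=22150
(x₁, y₁) = (392499, 22150);  392499² − 314·22150² = 1 ✓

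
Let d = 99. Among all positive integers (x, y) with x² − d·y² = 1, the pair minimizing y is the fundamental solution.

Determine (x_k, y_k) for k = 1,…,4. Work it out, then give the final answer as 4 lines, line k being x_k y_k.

10 1
199 20
3970 399
79201 7960

[9; 1,18] for √99; ℓ=2 ⇒ convergent index 1
k=0  a_k=9  p_k/q_k = 9/1
k=1  a_k=1  p_k/q_k = 10/1
fundamental: x₁=10, y₁=1  (since 100 − 99·1 = 1)
k=2:  x_2 = 10·10+99·1·1 = 199,  y_2 = 10·1+1·10 = 20
k=3:  x_3 = 10·199+99·1·20 = 3970,  y_3 = 10·20+1·199 = 399
k=4:  x_4 = 10·3970+99·1·399 = 79201,  y_4 = 10·399+1·3970 = 7960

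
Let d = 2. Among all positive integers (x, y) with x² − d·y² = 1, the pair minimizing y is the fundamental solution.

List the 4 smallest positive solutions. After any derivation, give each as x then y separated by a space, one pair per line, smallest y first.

d=2: √d = [1; 2] (ℓ=1, odd), read p_1/q_1
step 0: (1, 1)  from 1·(1,0) + (0,1)
step 1: (3, 2)  from 2·(1,1) + (1,0)
(x₁, y₁) = (3, 2);  3² − 2·2² = 1 ✓
(3+2√2)^2 = 17 + 12√2
(3+2√2)^3 = 99 + 70√2
(3+2√2)^4 = 577 + 408√2

3 2
17 12
99 70
577 408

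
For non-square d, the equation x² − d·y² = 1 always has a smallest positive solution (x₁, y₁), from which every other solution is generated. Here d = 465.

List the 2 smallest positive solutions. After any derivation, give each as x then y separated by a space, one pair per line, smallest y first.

d=465: √d = [21; 1,1,3,2,2,2,3,1,1,42] (ℓ=10, even), read p_9/q_9
k=0  a_k=21  p_k/q_k = 21/1
…
k=2  a_k=1  p_k/q_k = 43/2
…
k=4  a_k=2  p_k/q_k = 345/16
k=5  a_k=2  p_k/q_k = 841/39
k=6  a_k=2  p_k/q_k = 2027/94
…
k=8  a_k=1  p_k/q_k = 8949/415
k=9  a_k=1  p_k/q_k = 15871/736
→ (15871, 736).  Check: 15871²=251888641, 465·736²=251888640, difference 1.
n=2: (15871,736)∘(15871,736) = (15871·15871+465·736·736, 15871·736+736·15871) = (503777281,23362112)

15871 736
503777281 23362112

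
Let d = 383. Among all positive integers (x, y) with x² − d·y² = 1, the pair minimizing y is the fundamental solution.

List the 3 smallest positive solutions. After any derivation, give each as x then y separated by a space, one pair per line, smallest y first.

[19; 1,1,3,19,3,1,1,38] for √383; ℓ=8 ⇒ convergent index 7
a_0=19:  p_0=19·1+0=19,  q_0=19·0+1=1
a_1=1:  p_1=1·19+1=20,  q_1=1·1+0=1
a_2=1:  p_2=1·20+19=39,  q_2=1·1+1=2
…
a_4=19:  p_4=19·137+39=2642,  q_4=19·7+2=135
…
a_6=1:  p_6=1·8063+2642=10705,  q_6=1·412+135=547
a_7=1:  p_7=1·10705+8063=18768,  q_7=1·547+412=959
fundamental: x₁=18768, y₁=959  (since 352237824 − 383·919681 = 1)
(x_2, y_2) = (18768·18768 + 383·959·959, 18768·959 + 959·18768) = (704475647, 35997024)
(x_3, y_3) = (18768·704475647 + 383·959·35997024, 18768·35997024 + 959·704475647) = (26443197867024, 1351184291905)

18768 959
704475647 35997024
26443197867024 1351184291905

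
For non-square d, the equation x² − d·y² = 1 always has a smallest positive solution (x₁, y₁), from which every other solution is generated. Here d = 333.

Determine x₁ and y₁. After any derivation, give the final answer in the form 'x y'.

√333 → a₀=18, period (4,36); ℓ=2 even so k=1
k=0  a_k=18  p_k/q_k = 18/1
k=1  a_k=4  p_k/q_k = 73/4
(x₁, y₁) = (73, 4);  73² − 333·4² = 1 ✓

73 4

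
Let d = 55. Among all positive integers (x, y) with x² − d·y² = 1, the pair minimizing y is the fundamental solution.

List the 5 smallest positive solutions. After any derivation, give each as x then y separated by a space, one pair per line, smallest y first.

89 12
15841 2136
2819609 380196
501874561 67672752
89330852249 12045369660

[7; 2,2,2,14] for √55; ℓ=4 ⇒ convergent index 3
step 0: (7, 1)  from 7·(1,0) + (0,1)
step 1: (15, 2)  from 2·(7,1) + (1,0)
step 2: (37, 5)  from 2·(15,2) + (7,1)
step 3: (89, 12)  from 2·(37,5) + (15,2)
(x₁, y₁) = (89, 12);  89² − 55·12² = 1 ✓
k=2:  x_2 = 89·89+55·12·12 = 15841,  y_2 = 89·12+12·89 = 2136
k=3:  x_3 = 89·15841+55·12·2136 = 2819609,  y_3 = 89·2136+12·15841 = 380196
k=4:  x_4 = 89·2819609+55·12·380196 = 501874561,  y_4 = 89·380196+12·2819609 = 67672752
k=5:  x_5 = 89·501874561+55·12·67672752 = 89330852249,  y_5 = 89·67672752+12·501874561 = 12045369660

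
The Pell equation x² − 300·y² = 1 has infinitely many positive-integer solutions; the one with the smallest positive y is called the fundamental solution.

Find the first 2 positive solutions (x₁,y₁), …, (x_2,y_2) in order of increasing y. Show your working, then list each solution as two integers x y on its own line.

√300 = [17; 3,8,3,34, …], period ℓ=4 (even) → k=3
step 0: (17, 1)  from 17·(1,0) + (0,1)
…
step 2: (433, 25)  from 8·(52,3) + (17,1)
step 3: (1351, 78)  from 3·(433,25) + (52,3)
fundamental: x₁=1351, y₁=78  (since 1825201 − 300·6084 = 1)
n=2: (1351,78)∘(1351,78) = (1351·1351+300·78·78, 1351·78+78·1351) = (3650401,210756)

1351 78
3650401 210756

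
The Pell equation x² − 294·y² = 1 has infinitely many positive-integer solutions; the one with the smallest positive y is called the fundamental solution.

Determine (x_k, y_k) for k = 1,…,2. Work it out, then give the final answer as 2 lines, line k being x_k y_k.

√294 = [17; 6,1,4,1,6,34, …], period ℓ=6 (even) → k=5
step 0: (17, 1)  from 17·(1,0) + (0,1)
step 1: (103, 6)  from 6·(17,1) + (1,0)
step 2: (120, 7)  from 1·(103,6) + (17,1)
step 3: (583, 34)  from 4·(120,7) + (103,6)
step 4: (703, 41)  from 1·(583,34) + (120,7)
step 5: (4801, 280)  from 6·(703,41) + (583,34)
fundamental: x₁=4801, y₁=280  (since 23049601 − 294·78400 = 1)
(4801+280√294)^2 = 46099201 + 2688560√294

4801 280
46099201 2688560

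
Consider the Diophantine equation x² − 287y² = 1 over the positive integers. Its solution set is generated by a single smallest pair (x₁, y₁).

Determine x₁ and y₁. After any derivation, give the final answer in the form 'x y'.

288 17

√287 = [16; 1,15,1,32, …], period ℓ=4 (even) → k=3
i=0: a=16 ⇒ p=16, q=1
i=1: a=1 ⇒ p=17, q=1
i=2: a=15 ⇒ p=271, q=16
i=3: a=1 ⇒ p=288, q=17
→ (288, 17).  Check: 288²=82944, 287·17²=82943, difference 1.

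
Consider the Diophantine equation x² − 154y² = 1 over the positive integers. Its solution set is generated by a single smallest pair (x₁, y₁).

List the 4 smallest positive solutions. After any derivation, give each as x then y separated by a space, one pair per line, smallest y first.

21295 1716
906954049 73084440
38627172925615 3112666297884
1645131293994988801 132568457553795120

d=154: √d = [12; 2,2,3,1,2,1,3,2,2,24] (ℓ=10, even), read p_9/q_9
step 0: (12, 1)  from 12·(1,0) + (0,1)
…
step 2: (62, 5)  from 2·(25,2) + (12,1)
…
step 4: (273, 22)  from 1·(211,17) + (62,5)
…
step 6: (1030, 83)  from 1·(757,61) + (273,22)
step 7: (3847, 310)  from 3·(1030,83) + (757,61)
step 8: (8724, 703)  from 2·(3847,310) + (1030,83)
step 9: (21295, 1716)  from 2·(8724,703) + (3847,310)
fundamental: x₁=21295, y₁=1716  (since 453477025 − 154·2944656 = 1)
k=2:  x_2 = 21295·21295+154·1716·1716 = 906954049,  y_2 = 21295·1716+1716·21295 = 73084440
k=3:  x_3 = 21295·906954049+154·1716·73084440 = 38627172925615,  y_3 = 21295·73084440+1716·906954049 = 3112666297884
k=4:  x_4 = 21295·38627172925615+154·1716·3112666297884 = 1645131293994988801,  y_4 = 21295·3112666297884+1716·38627172925615 = 132568457553795120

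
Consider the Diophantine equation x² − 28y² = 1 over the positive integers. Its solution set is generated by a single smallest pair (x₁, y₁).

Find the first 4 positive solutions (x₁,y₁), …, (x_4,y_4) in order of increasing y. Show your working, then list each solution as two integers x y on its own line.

127 24
32257 6096
8193151 1548360
2081028097 393277344

d=28: √d = [5; 3,2,3,10] (ℓ=4, even), read p_3/q_3
i=0: a=5 ⇒ p=5, q=1
…
i=2: a=2 ⇒ p=37, q=7
i=3: a=3 ⇒ p=127, q=24
→ (127, 24).  Check: 127²=16129, 28·24²=16128, difference 1.
k=2:  x_2 = 127·127+28·24·24 = 32257,  y_2 = 127·24+24·127 = 6096
k=3:  x_3 = 127·32257+28·24·6096 = 8193151,  y_3 = 127·6096+24·32257 = 1548360
k=4:  x_4 = 127·8193151+28·24·1548360 = 2081028097,  y_4 = 127·1548360+24·8193151 = 393277344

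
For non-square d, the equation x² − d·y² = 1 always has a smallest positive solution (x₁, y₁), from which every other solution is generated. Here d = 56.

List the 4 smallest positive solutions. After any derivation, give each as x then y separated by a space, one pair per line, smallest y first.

15 2
449 60
13455 1798
403201 53880

√56 → a₀=7, period (2,14); ℓ=2 even so k=1
a_0=7:  p_0=7·1+0=7,  q_0=7·0+1=1
a_1=2:  p_1=2·7+1=15,  q_1=2·1+0=2
(x₁, y₁) = (15, 2);  15² − 56·2² = 1 ✓
(x_2, y_2) = (15·15 + 56·2·2, 15·2 + 2·15) = (449, 60)
(x_3, y_3) = (15·449 + 56·2·60, 15·60 + 2·449) = (13455, 1798)
(x_4, y_4) = (15·13455 + 56·2·1798, 15·1798 + 2·13455) = (403201, 53880)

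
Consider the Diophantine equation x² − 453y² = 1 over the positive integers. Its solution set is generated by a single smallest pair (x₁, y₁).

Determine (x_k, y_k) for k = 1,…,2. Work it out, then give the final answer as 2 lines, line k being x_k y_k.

√453 → a₀=21, period (3,1,1,10,14,10,1,1,3,42); ℓ=10 even so k=9
i=0: a=21 ⇒ p=21, q=1
…
i=2: a=1 ⇒ p=85, q=4
…
i=8: a=1 ⇒ p=469329, q=22051
i=9: a=3 ⇒ p=1653751, q=77700
fundamental: x₁=1653751, y₁=77700  (since 2734892370001 − 453·6037290000 = 1)
n=2: (1653751,77700)∘(1653751,77700) = (1653751·1653751+453·77700·77700, 1653751·77700+77700·1653751) = (5469784740001,256992905400)

1653751 77700
5469784740001 256992905400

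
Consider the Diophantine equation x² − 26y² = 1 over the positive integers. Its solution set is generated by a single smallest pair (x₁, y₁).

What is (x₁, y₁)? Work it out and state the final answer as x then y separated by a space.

51 10

√26 = [5; 10, …], period ℓ=1 (odd) → k=1
k=0  a_k=5  p_k/q_k = 5/1
k=1  a_k=10  p_k/q_k = 51/10
→ (51, 10).  Check: 51²=2601, 26·10²=2600, difference 1.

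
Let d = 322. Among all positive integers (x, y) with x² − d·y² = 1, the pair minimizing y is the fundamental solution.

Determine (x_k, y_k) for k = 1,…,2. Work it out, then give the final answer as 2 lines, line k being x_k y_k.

d=322: √d = [17; 1,16,1,34] (ℓ=4, even), read p_3/q_3
a_0=17:  p_0=17·1+0=17,  q_0=17·0+1=1
…
a_2=16:  p_2=16·18+17=305,  q_2=16·1+1=17
a_3=1:  p_3=1·305+18=323,  q_3=1·17+1=18
→ (323, 18).  Check: 323²=104329, 322·18²=104328, difference 1.
(323+18√322)^2 = 208657 + 11628√322

323 18
208657 11628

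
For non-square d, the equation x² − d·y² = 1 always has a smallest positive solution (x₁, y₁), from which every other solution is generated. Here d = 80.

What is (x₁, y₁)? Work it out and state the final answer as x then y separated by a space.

√80 = [8; 1,16, …], period ℓ=2 (even) → k=1
a_0=8:  p_0=8·1+0=8,  q_0=8·0+1=1
a_1=1:  p_1=1·8+1=9,  q_1=1·1+0=1
fundamental: x₁=9, y₁=1  (since 81 − 80·1 = 1)

9 1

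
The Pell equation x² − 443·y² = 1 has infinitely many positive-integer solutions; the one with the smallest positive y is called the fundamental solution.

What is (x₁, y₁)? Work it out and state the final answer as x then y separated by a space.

442 21

d=443: √d = [21; 21,42] (ℓ=2, even), read p_1/q_1
i=0: a=21 ⇒ p=21, q=1
i=1: a=21 ⇒ p=442, q=21
(x₁, y₁) = (442, 21);  442² − 443·21² = 1 ✓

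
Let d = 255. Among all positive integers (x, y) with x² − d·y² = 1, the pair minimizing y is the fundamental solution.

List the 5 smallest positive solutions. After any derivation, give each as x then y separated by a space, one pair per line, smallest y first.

16 1
511 32
16336 1023
522241 32704
16695376 1045505

√255 → a₀=15, period (1,30); ℓ=2 even so k=1
a_0=15:  p_0=15·1+0=15,  q_0=15·0+1=1
a_1=1:  p_1=1·15+1=16,  q_1=1·1+0=1
(x₁, y₁) = (16, 1);  16² − 255·1² = 1 ✓
n=2: (16,1)∘(16,1) = (16·16+255·1·1, 16·1+1·16) = (511,32)
n=3: (511,32)∘(16,1) = (16·511+255·1·32, 16·32+1·511) = (16336,1023)
n=4: (16336,1023)∘(16,1) = (16·16336+255·1·1023, 16·1023+1·16336) = (522241,32704)
n=5: (522241,32704)∘(16,1) = (16·522241+255·1·32704, 16·32704+1·522241) = (16695376,1045505)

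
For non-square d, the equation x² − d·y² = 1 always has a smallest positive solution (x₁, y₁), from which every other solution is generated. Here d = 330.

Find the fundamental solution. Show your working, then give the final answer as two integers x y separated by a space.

109 6

√330 → a₀=18, period (6,36); ℓ=2 even so k=1
i=0: a=18 ⇒ p=18, q=1
i=1: a=6 ⇒ p=109, q=6
→ (109, 6).  Check: 109²=11881, 330·6²=11880, difference 1.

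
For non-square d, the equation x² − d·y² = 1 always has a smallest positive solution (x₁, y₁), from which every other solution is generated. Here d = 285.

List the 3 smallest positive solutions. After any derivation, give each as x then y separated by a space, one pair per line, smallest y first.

2431 144
11819521 700128
57466508671 3404022192

√285 → a₀=16, period (1,7,2,7,1,32); ℓ=6 even so k=5
i=0: a=16 ⇒ p=16, q=1
…
i=2: a=7 ⇒ p=135, q=8
i=3: a=2 ⇒ p=287, q=17
i=4: a=7 ⇒ p=2144, q=127
i=5: a=1 ⇒ p=2431, q=144
→ (2431, 144).  Check: 2431²=5909761, 285·144²=5909760, difference 1.
(2431+144√285)^2 = 11819521 + 700128√285
(2431+144√285)^3 = 57466508671 + 3404022192√285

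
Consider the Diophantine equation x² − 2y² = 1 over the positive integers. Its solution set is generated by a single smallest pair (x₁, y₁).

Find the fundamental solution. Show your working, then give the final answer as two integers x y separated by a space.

√2 → a₀=1, period (2); ℓ=1 odd so k=1
step 0: (1, 1)  from 1·(1,0) + (0,1)
step 1: (3, 2)  from 2·(1,1) + (1,0)
fundamental: x₁=3, y₁=2  (since 9 − 2·4 = 1)

3 2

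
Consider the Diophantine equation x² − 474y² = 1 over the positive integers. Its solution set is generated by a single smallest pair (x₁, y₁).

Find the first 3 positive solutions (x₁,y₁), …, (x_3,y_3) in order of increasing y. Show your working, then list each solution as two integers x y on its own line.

√474 = [21; 1,3,2,1,1,…,3,1,42, …], period ℓ=14 (even) → k=13
step 0: (21, 1)  from 21·(1,0) + (0,1)
step 1: (22, 1)  from 1·(21,1) + (1,0)
…
step 3: (196, 9)  from 2·(87,4) + (22,1)
…
step 5: (479, 22)  from 1·(283,13) + (196,9)
step 6: (762, 35)  from 1·(479,22) + (283,13)
step 7: (5051, 232)  from 6·(762,35) + (479,22)
step 8: (5813, 267)  from 1·(5051,232) + (762,35)
step 9: (10864, 499)  from 1·(5813,267) + (5051,232)
step 10: (16677, 766)  from 1·(10864,499) + (5813,267)
…
step 12: (149331, 6859)  from 3·(44218,2031) + (16677,766)
step 13: (193549, 8890)  from 1·(149331,6859) + (44218,2031)
fundamental: x₁=193549, y₁=8890  (since 37461215401 − 474·79032100 = 1)
k=2:  x_2 = 193549·193549+474·8890·8890 = 74922430801,  y_2 = 193549·8890+8890·193549 = 3441301220
k=3:  x_3 = 193549·74922430801+474·8890·3441301220 = 29002323118011949,  y_3 = 193549·3441301220+8890·74922430801 = 1332120819650670

193549 8890
74922430801 3441301220
29002323118011949 1332120819650670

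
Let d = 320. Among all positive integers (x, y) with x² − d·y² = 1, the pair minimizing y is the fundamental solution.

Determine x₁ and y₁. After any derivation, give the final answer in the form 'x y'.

161 9

[17; 1,7,1,34] for √320; ℓ=4 ⇒ convergent index 3
i=0: a=17 ⇒ p=17, q=1
i=1: a=1 ⇒ p=18, q=1
i=2: a=7 ⇒ p=143, q=8
i=3: a=1 ⇒ p=161, q=9
→ (161, 9).  Check: 161²=25921, 320·9²=25920, difference 1.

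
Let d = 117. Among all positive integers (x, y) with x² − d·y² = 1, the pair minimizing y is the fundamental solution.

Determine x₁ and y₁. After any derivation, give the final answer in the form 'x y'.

√117 = [10; 1,4,2,4,1,20, …], period ℓ=6 (even) → k=5
a_0=10:  p_0=10·1+0=10,  q_0=10·0+1=1
…
a_2=4:  p_2=4·11+10=54,  q_2=4·1+1=5
…
a_4=4:  p_4=4·119+54=530,  q_4=4·11+5=49
a_5=1:  p_5=1·530+119=649,  q_5=1·49+11=60
(x₁, y₁) = (649, 60);  649² − 117·60² = 1 ✓

649 60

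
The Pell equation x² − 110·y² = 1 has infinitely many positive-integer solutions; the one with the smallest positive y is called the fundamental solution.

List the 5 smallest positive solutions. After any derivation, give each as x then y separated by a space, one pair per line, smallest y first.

21 2
881 84
36981 3526
1552321 148008
65160501 6212810

√110 = [10; 2,20, …], period ℓ=2 (even) → k=1
a_0=10:  p_0=10·1+0=10,  q_0=10·0+1=1
a_1=2:  p_1=2·10+1=21,  q_1=2·1+0=2
fundamental: x₁=21, y₁=2  (since 441 − 110·4 = 1)
k=2:  x_2 = 21·21+110·2·2 = 881,  y_2 = 21·2+2·21 = 84
k=3:  x_3 = 21·881+110·2·84 = 36981,  y_3 = 21·84+2·881 = 3526
k=4:  x_4 = 21·36981+110·2·3526 = 1552321,  y_4 = 21·3526+2·36981 = 148008
k=5:  x_5 = 21·1552321+110·2·148008 = 65160501,  y_5 = 21·148008+2·1552321 = 6212810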